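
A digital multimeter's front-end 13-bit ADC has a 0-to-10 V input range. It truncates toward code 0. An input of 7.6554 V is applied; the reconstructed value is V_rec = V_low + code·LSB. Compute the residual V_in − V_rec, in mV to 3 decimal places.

LSB = 10/2^13 = 1.221 mV.
(7.6554 − 0)/0.0012207 = 6271.3037; ⌊·⌋ gives code 6271.
V_rec = 0 + 6271·0.0012207 = 7.6550293 V.
Difference: 0.000370703 V → 0.371 mV.

0.371 mV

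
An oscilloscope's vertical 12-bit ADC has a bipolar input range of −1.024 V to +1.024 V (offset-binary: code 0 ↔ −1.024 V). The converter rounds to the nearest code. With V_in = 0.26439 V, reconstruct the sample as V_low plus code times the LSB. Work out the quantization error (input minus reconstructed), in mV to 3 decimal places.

Step size: 2.048 V ÷ 2^12 = 0.500 mV.
(0.26439 − (−1.024))/0.0005 = 2576.7800; round gives code 2577.
Reconstructed: 0.2645 V.
V_in − V_rec = -0.00011 V = -0.110 mV.

-0.110 mV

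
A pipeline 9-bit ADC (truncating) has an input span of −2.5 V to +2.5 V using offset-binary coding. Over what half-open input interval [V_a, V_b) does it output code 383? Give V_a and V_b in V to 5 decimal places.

LSB = 5/2^9 = 9.766 mV.
V_a = V_low + 383·LSB = 1.24023 V; V_b = V_low + 384·LSB = 1.25 V.

[1.24023 V, 1.25000 V)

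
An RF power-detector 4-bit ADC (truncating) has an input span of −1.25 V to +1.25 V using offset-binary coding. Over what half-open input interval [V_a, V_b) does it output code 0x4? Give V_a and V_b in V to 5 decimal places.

LSB = 2.5/2^4 = 156.250 mV.
Code 0x4 = 4 decimal.
V_a = V_low + 4·LSB = -0.625 V; V_b = V_low + 5·LSB = -0.46875 V.

[-0.62500 V, -0.46875 V)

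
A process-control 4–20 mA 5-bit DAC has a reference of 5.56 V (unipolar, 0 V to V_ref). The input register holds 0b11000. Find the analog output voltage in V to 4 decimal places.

LSB = 5.56 V / 2^5 = 173.750 mV.
Code 0b11000 = 24 decimal.
V_out = 0 + 24 × 0.17375 V = 4.17 V.

4.1700 V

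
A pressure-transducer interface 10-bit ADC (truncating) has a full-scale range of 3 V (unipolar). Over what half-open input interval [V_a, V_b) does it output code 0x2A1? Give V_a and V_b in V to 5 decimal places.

LSB = 3/2^10 = 2.930 mV.
Code 0x2A1 = 673 decimal.
V_a = V_low + 673·LSB = 1.97168 V; V_b = V_low + 674·LSB = 1.97461 V.

[1.97168 V, 1.97461 V)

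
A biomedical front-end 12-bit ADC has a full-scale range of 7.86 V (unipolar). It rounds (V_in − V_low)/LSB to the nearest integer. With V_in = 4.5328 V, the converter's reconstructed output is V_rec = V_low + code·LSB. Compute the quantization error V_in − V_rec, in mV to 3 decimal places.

0.251 mV

One LSB is 7.86 V / 4096 = 1.919 mV.
Scaled input = 2362.1309 LSBs, so code = 2362.
V_rec = 0 + 2362·0.00191895 = 4.5325488 V.
V_in − V_rec = 0.000251172 V = 0.251 mV.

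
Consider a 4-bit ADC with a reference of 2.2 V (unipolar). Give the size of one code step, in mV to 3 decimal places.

137.500 mV

Full-scale span = 2.2 V.
LSB = 2.2 / 2^4 = 2.2 / 16 = 0.1375 V = 137.500 mV.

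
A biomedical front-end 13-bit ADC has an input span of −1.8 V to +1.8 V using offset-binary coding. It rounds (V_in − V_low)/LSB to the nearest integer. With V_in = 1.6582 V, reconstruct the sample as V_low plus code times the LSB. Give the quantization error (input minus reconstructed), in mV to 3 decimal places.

One LSB is 3.6 V / 8192 = 439.45 µV.
(V_in − V_low)/LSB = (1.6582 − (−1.8))/0.000439453 = 7869.3262 → code 7869 (round).
Reconstructed: 1.6580566 V.
Difference: 0.000143359 V → 0.143 mV.

0.143 mV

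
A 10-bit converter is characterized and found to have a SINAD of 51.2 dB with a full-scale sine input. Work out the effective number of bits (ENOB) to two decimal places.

ENOB = (SINAD − 1.76) / 6.02 = (51.2 − 1.76)/6.02 = 8.213.

8.21 bits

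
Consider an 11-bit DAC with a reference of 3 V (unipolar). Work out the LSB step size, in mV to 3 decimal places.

1.465 mV

Full-scale span = 3 V.
LSB = 3 / 2^11 = 3 / 2048 = 0.00146484 V = 1.465 mV.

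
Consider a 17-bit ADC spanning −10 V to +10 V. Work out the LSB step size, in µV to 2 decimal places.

Full-scale span = 20 V.
LSB = 20 / 2^17 = 20 / 131072 = 0.000152588 V = 152.59 µV.

152.59 µV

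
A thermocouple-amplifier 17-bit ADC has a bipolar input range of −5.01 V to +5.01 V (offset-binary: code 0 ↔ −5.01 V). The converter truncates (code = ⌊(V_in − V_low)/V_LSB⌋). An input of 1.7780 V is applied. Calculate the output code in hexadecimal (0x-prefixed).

Full-scale span = 10.02 V; LSB = 10.02/2^17 = 76.45 µV.
(1.7780 − (−5.01)) / 7.64465e-05 = 88794.085 LSBs.
So the output code is 88794.
In hexadecimal (0x-prefixed): 0x15ADA.

code 0x15ADA (decimal 88794)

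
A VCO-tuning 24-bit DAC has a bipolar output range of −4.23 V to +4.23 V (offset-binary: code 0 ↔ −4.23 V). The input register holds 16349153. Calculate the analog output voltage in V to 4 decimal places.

4.0141 V

LSB = 8.46 V / 2^24 = 0.50 µV.
V_out = (−4.23) + 16349153 × 5.04255e-07 V = 4.01415 V.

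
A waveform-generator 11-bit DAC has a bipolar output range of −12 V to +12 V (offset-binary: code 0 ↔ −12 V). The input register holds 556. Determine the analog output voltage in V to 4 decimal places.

LSB = 24 V / 2^11 = 11.719 mV.
V_out = (−12) + 556 × 0.0117188 V = -5.48438 V.

-5.4844 V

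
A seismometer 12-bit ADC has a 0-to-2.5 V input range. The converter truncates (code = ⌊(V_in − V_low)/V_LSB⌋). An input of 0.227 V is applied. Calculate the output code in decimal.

Full-scale span = 2.5 V; LSB = 2.5/2^12 = 0.610 mV.
(V_in − V_low)/LSB = (0.227 − 0) / 0.000610352 = 371.917.
⌊·⌋(371.917) = 371.

code 371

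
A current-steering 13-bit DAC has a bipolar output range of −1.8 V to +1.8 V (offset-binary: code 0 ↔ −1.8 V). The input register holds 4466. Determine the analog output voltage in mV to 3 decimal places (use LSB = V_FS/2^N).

LSB = 3.6 V / 2^13 = 439.45 µV.
V_out = (−1.8) + 4466 × 0.000439453 V = 0.162598 V.
= 162.598 mV.

162.598 mV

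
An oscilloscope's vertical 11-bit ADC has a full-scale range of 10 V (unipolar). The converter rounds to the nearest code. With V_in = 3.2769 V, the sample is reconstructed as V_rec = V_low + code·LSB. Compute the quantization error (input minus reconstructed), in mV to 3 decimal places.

Step size: 10 V ÷ 2^11 = 4.883 mV.
(3.2769 − 0)/0.00488281 = 671.1091; round gives code 671.
Code 671 maps back to 0 + 671×0.00488281 V = 3.2763672 V.
V_in − V_rec = 0.000532812 V = 0.533 mV.

0.533 mV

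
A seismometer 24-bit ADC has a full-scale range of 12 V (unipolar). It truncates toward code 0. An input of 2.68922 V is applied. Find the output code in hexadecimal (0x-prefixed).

LSB = 12 V / 16777216 = 0.72 µV.
Input sits at 3759802.068 steps above V_low.
So the output code is 3759802.
In hexadecimal (0x-prefixed): 0x395EBA.

code 0x395EBA (decimal 3759802)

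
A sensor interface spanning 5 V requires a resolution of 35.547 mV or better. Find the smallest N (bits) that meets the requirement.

8 bits

Number of steps required ≥ 5 V / 35.547 mV = 140.66.
Need 2^N ≥ 140.66; 2^7 = 128, 2^8 = 256.
Minimum N = 8.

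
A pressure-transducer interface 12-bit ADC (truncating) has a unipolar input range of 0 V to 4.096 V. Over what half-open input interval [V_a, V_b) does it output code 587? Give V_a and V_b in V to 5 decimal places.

[0.58700 V, 0.58800 V)

LSB = 4.096/2^12 = 1.000 mV.
V_a = V_low + 587·LSB = 0.587 V; V_b = V_low + 588·LSB = 0.588 V.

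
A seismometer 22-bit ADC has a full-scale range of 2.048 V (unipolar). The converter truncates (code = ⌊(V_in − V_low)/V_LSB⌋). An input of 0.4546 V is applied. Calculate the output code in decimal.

code 931020

With 4194304 levels over 2.048 V, one step is 0.49 µV.
Input sits at 931020.800 steps above V_low.
Floor → code 931020.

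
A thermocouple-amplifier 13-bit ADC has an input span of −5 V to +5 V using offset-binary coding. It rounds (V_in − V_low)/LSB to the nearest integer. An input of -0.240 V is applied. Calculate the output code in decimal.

code 3899

With 8192 levels over 10 V, one step is 1.221 mV.
(-0.240 − (−5)) / 0.0012207 = 3899.392 LSBs.
round(3899.392) = 3899.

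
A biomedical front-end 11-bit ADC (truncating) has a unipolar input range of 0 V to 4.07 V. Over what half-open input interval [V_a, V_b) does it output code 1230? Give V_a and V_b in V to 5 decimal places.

LSB = 4.07/2^11 = 1.987 mV.
V_a = V_low + 1230·LSB = 2.44438 V; V_b = V_low + 1231·LSB = 2.44637 V.

[2.44438 V, 2.44637 V)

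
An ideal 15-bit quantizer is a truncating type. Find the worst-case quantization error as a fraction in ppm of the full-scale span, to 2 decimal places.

30.52 ppm

Truncating → worst-case error = 1 LSB = V_FS/2^15, so 1e+06/32768 = 30.5176 ppm of full scale.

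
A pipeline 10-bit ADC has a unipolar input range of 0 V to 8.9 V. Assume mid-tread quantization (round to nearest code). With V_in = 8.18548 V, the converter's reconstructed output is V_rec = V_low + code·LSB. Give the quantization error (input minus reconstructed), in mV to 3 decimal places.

-1.825 mV

LSB = 8.9/2^10 = 8.691 mV.
(8.18548 − 0)/0.00869141 = 941.7901; round gives code 942.
Code 942 maps back to 0 + 942×0.00869141 V = 8.1873047 V.
Difference: -0.00182469 V → -1.825 mV.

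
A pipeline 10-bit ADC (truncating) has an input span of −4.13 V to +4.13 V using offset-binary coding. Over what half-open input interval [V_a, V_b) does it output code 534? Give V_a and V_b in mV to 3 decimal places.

LSB = 8.26/2^10 = 8.066 mV.
V_a = V_low + 534·LSB = 0.177461 V; V_b = V_low + 535·LSB = 0.185527 V.

[177.461 mV, 185.527 mV)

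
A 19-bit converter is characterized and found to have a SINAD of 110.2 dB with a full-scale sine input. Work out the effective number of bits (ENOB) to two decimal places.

ENOB = (SINAD − 1.76) / 6.02 = (110.2 − 1.76)/6.02 = 18.013.

18.01 bits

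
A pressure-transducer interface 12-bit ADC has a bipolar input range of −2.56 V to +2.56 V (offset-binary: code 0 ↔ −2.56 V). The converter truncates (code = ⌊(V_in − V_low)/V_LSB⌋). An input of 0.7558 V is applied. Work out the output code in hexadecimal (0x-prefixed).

LSB = 5.12 V / 4096 = 1.250 mV.
(0.7558 − (−2.56)) / 0.00125 = 2652.640 LSBs.
So the output code is 2652.
In hexadecimal (0x-prefixed): 0xA5C.

code 0xA5C (decimal 2652)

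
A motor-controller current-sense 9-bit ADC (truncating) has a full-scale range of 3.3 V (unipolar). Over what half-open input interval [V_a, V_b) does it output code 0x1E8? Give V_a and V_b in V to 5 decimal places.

[3.14531 V, 3.15176 V)

LSB = 3.3/2^9 = 6.445 mV.
Code 0x1E8 = 488 decimal.
V_a = V_low + 488·LSB = 3.14531 V; V_b = V_low + 489·LSB = 3.15176 V.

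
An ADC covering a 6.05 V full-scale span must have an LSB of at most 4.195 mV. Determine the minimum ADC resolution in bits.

Number of steps required ≥ 6.05 V / 4.195 mV = 1442.19.
Need 2^N ≥ 1442.19; 2^10 = 1024, 2^11 = 2048.
Minimum N = 11.

11 bits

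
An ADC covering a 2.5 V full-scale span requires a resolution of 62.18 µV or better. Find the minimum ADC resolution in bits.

Number of steps required ≥ 2.5 V / 62.18 µV = 40205.85.
Need 2^N ≥ 40205.85; 2^15 = 32768, 2^16 = 65536.
Minimum N = 16.

16 bits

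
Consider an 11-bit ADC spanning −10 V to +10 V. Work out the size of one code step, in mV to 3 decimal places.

9.766 mV

Full-scale span = 20 V.
LSB = 20 / 2^11 = 20 / 2048 = 0.00976562 V = 9.766 mV.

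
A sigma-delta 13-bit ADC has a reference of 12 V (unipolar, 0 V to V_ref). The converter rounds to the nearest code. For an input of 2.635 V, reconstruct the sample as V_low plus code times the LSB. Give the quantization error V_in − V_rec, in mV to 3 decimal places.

-0.254 mV

LSB = 12/2^13 = 1.465 mV.
(V_in − V_low)/LSB = (2.635 − 0)/0.00146484 = 1798.8267 → code 1799 (round).
Code 1799 maps back to 0 + 1799×0.00146484 V = 2.6352539 V.
Error = 2.635 − 2.6352539 = -0.000253906 V = -0.254 mV.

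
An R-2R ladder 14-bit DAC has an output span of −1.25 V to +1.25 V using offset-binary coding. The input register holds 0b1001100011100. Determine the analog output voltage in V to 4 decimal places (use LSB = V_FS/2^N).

LSB = 2.5 V / 2^14 = 152.59 µV.
Code 0b1001100011100 = 4892 decimal.
V_out = (−1.25) + 4892 × 0.000152588 V = -0.50354 V.

-0.5035 V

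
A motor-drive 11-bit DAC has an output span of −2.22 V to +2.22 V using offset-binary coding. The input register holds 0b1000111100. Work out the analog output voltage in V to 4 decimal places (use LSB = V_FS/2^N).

-0.9799 V

LSB = 4.44 V / 2^11 = 2.168 mV.
Code 0b1000111100 = 572 decimal.
V_out = (−2.22) + 572 × 0.00216797 V = -0.979922 V.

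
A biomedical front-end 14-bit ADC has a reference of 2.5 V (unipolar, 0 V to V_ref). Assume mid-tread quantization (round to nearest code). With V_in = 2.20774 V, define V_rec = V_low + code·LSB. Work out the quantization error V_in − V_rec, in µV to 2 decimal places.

-54.19 µV

Step size: 2.5 V ÷ 2^14 = 152.59 µV.
(2.20774 − 0)/0.000152588 = 14468.6449; round gives code 14469.
Code 14469 maps back to 0 + 14469×0.000152588 V = 2.2077942 V.
Difference: -5.41895e-05 V → -54.19 µV.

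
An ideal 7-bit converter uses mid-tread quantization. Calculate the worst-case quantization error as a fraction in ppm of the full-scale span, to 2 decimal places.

Rounding → worst-case error = ½ LSB = V_FS/2^8, so 1e+06/256 = 3906.25 ppm of full scale.

3906.25 ppm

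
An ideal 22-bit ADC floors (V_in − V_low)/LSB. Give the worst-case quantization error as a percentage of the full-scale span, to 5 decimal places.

0.00002 %

Truncating → worst-case error = 1 LSB = V_FS/2^22, so 100/4194304 = 2.38419e-05 % of full scale.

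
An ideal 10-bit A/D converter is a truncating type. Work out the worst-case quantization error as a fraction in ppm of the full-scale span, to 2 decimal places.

Truncating → worst-case error = 1 LSB = V_FS/2^10, so 1e+06/1024 = 976.562 ppm of full scale.

976.56 ppm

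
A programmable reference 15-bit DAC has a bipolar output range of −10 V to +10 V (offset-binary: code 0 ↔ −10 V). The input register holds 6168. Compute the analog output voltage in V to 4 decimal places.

LSB = 20 V / 2^15 = 0.610 mV.
V_out = (−10) + 6168 × 0.000610352 V = -6.23535 V.

-6.2354 V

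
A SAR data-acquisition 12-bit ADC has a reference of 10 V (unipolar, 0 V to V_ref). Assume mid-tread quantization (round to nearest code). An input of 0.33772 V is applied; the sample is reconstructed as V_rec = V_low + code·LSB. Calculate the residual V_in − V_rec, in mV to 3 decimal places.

LSB = 10/2^12 = 2.441 mV.
Scaled input = 138.3301 LSBs, so code = 138.
V_rec = 0 + 138·0.00244141 = 0.33691406 V.
Difference: 0.000805938 V → 0.806 mV.

0.806 mV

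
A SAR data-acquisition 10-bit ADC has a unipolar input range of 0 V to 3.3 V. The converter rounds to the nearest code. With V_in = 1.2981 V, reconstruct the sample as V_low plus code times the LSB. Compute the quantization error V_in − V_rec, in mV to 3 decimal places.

LSB = 3.3/2^10 = 3.223 mV.
(1.2981 − 0)/0.00322266 = 402.8044; round gives code 403.
Reconstructed: 1.2987305 V.
Error = 1.2981 − 1.2987305 = -0.000630469 V = -0.630 mV.

-0.630 mV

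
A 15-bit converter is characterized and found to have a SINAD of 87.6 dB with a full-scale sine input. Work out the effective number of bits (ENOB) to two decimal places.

14.26 bits

ENOB = (SINAD − 1.76) / 6.02 = (87.6 − 1.76)/6.02 = 14.259.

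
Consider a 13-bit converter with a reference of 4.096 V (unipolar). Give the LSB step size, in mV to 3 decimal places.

Full-scale span = 4.096 V.
LSB = 4.096 / 2^13 = 4.096 / 8192 = 0.0005 V = 0.500 mV.

0.500 mV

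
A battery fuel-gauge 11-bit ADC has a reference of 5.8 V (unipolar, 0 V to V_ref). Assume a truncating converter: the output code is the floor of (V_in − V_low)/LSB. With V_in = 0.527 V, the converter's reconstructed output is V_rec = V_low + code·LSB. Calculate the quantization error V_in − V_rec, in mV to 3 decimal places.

One LSB is 5.8 V / 2048 = 2.832 mV.
(V_in − V_low)/LSB = (0.527 − 0)/0.00283203 = 186.0855 → code 186 (floor).
V_rec = 0 + 186·0.00283203 = 0.52675781 V.
V_in − V_rec = 0.000242187 V = 0.242 mV.

0.242 mV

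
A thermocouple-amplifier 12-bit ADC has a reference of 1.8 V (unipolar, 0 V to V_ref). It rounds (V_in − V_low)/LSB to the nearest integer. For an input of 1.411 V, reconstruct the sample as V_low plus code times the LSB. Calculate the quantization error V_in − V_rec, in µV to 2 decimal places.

-83.98 µV

One LSB is 1.8 V / 4096 = 439.45 µV.
(1.411 − 0)/0.000439453 = 3210.8089; round gives code 3211.
Code 3211 maps back to 0 + 3211×0.000439453 V = 1.411084 V.
V_in − V_rec = -8.39844e-05 V = -83.98 µV.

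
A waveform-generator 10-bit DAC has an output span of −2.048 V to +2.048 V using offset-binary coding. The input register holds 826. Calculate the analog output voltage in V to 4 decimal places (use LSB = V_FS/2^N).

1.2560 V

LSB = 4.096 V / 2^10 = 4.000 mV.
V_out = (−2.048) + 826 × 0.004 V = 1.256 V.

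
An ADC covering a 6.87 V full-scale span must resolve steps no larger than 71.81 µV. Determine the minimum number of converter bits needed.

Number of steps required ≥ 6.87 V / 71.81 µV = 95669.13.
Need 2^N ≥ 95669.13; 2^16 = 65536, 2^17 = 131072.
Minimum N = 17.

17 bits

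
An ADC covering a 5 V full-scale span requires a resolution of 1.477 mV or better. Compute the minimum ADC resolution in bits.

12 bits

Number of steps required ≥ 5 V / 1.477 mV = 3385.24.
Need 2^N ≥ 3385.24; 2^11 = 2048, 2^12 = 4096.
Minimum N = 12.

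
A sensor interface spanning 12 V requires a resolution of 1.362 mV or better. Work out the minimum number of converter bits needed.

14 bits

Number of steps required ≥ 12 V / 1.362 mV = 8810.57.
Need 2^N ≥ 8810.57; 2^13 = 8192, 2^14 = 16384.
Minimum N = 14.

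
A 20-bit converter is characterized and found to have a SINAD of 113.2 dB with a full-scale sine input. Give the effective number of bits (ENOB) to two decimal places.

18.51 bits

ENOB = (SINAD − 1.76) / 6.02 = (113.2 − 1.76)/6.02 = 18.512.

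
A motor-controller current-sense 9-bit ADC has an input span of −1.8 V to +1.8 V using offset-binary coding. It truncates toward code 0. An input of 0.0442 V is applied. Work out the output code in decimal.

code 262

Full-scale span = 3.6 V; LSB = 3.6/2^9 = 7.031 mV.
(V_in − V_low)/LSB = (0.0442 − (−1.8)) / 0.00703125 = 262.286.
So the output code is 262.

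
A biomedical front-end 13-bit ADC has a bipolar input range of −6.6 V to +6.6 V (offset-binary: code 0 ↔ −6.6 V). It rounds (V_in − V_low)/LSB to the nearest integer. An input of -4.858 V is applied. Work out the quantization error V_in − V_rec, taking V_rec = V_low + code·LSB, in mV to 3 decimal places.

Step size: 13.2 V ÷ 2^13 = 1.611 mV.
Scaled input = 1081.0958 LSBs, so code = 1081.
V_rec = (−6.6) + 1081·0.00161133 = -4.8581543 V.
Error = -4.858 − (−4.8581543) = 0.000154297 V = 0.154 mV.

0.154 mV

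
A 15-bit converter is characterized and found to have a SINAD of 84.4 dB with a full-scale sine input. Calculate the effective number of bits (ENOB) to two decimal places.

ENOB = (SINAD − 1.76) / 6.02 = (84.4 − 1.76)/6.02 = 13.728.

13.73 bits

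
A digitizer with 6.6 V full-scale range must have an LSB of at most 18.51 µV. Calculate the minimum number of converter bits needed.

19 bits

Number of steps required ≥ 6.6 V / 18.51 µV = 356564.02.
Need 2^N ≥ 356564.02; 2^18 = 262144, 2^19 = 524288.
Minimum N = 19.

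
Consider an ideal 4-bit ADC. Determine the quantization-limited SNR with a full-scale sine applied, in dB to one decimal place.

SNR ≈ 6.02·N + 1.76 dB = 6.02·4 + 1.76 = 25.84 dB.

25.8 dB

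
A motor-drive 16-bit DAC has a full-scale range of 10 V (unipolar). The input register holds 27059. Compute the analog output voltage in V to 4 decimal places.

LSB = 10 V / 2^16 = 152.59 µV.
V_out = 0 + 27059 × 0.000152588 V = 4.12888 V.

4.1289 V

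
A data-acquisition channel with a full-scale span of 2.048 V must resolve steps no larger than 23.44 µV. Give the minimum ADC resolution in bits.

17 bits

Number of steps required ≥ 2.048 V / 23.44 µV = 87372.01.
Need 2^N ≥ 87372.01; 2^16 = 65536, 2^17 = 131072.
Minimum N = 17.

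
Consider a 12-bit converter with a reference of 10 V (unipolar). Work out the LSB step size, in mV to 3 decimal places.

2.441 mV

Full-scale span = 10 V.
LSB = 10 / 2^12 = 10 / 4096 = 0.00244141 V = 2.441 mV.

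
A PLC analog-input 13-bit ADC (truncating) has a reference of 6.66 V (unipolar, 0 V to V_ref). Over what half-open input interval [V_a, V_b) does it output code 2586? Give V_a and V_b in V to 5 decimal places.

LSB = 6.66/2^13 = 0.813 mV.
V_a = V_low + 2586·LSB = 2.10239 V; V_b = V_low + 2587·LSB = 2.1032 V.

[2.10239 V, 2.10320 V)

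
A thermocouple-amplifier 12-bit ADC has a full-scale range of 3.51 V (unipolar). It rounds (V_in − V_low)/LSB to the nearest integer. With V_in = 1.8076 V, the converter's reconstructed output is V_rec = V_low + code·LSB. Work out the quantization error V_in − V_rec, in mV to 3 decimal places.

0.327 mV

LSB = 3.51/2^12 = 0.857 mV.
Scaled input = 2109.3817 LSBs, so code = 2109.
Reconstructed: 1.8072729 V.
Difference: 0.000327051 V → 0.327 mV.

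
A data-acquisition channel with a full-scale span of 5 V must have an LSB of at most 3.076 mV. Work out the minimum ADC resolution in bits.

11 bits

Number of steps required ≥ 5 V / 3.076 mV = 1625.49.
Need 2^N ≥ 1625.49; 2^10 = 1024, 2^11 = 2048.
Minimum N = 11.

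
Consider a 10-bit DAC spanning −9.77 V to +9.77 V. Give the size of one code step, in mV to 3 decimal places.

19.082 mV

Full-scale span = 19.54 V.
LSB = 19.54 / 2^10 = 19.54 / 1024 = 0.019082 V = 19.082 mV.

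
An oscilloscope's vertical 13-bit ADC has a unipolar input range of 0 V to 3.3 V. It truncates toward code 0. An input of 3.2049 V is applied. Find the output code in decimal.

code 7955

With 8192 levels over 3.3 V, one step is 402.83 µV.
(V_in − V_low)/LSB = (3.2049 − 0) / 0.000402832 = 7955.921.
So the output code is 7955.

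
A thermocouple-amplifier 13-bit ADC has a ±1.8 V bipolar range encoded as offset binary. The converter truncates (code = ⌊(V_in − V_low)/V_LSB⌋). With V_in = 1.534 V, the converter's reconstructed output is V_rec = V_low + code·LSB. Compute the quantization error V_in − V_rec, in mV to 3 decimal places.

LSB = 3.6/2^13 = 439.45 µV.
(V_in − V_low)/LSB = (1.534 − (−1.8))/0.000439453 = 7586.7022 → code 7586 (floor).
V_rec = (−1.8) + 7586·0.000439453 = 1.5336914 V.
Error = 1.534 − 1.5336914 = 0.000308594 V = 0.309 mV.

0.309 mV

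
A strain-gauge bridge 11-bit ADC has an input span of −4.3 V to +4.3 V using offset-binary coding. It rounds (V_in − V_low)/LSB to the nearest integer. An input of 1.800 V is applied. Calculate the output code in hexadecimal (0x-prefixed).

Full-scale span = 8.6 V; LSB = 8.6/2^11 = 4.199 mV.
Input sits at 1452.651 steps above V_low.
So the output code is 1453.
In hexadecimal (0x-prefixed): 0x5AD.

code 0x5AD (decimal 1453)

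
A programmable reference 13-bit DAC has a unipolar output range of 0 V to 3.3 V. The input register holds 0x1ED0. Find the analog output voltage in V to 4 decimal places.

LSB = 3.3 V / 2^13 = 402.83 µV.
Code 0x1ED0 = 7888 decimal.
V_out = 0 + 7888 × 0.000402832 V = 3.17754 V.

3.1775 V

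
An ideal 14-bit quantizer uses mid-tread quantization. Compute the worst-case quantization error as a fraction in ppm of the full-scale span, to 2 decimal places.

30.52 ppm

Rounding → worst-case error = ½ LSB = V_FS/2^15, so 1e+06/32768 = 30.5176 ppm of full scale.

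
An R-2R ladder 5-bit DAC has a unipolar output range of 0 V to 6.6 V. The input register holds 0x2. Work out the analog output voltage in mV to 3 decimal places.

412.500 mV

LSB = 6.6 V / 2^5 = 206.250 mV.
Code 0x2 = 2 decimal.
V_out = 0 + 2 × 0.20625 V = 0.4125 V.
= 412.500 mV.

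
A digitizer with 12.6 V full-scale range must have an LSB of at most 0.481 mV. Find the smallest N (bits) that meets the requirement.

15 bits

Number of steps required ≥ 12.6 V / 0.481 mV = 26195.43.
Need 2^N ≥ 26195.43; 2^14 = 16384, 2^15 = 32768.
Minimum N = 15.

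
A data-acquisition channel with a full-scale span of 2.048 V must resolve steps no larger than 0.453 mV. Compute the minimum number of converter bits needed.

13 bits

Number of steps required ≥ 2.048 V / 0.453 mV = 4520.97.
Need 2^N ≥ 4520.97; 2^12 = 4096, 2^13 = 8192.
Minimum N = 13.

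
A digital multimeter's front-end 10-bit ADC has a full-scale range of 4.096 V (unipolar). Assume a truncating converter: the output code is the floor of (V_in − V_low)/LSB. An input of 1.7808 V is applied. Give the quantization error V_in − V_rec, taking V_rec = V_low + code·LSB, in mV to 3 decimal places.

LSB = 4.096/2^10 = 4.000 mV.
Scaled input = 445.2000 LSBs, so code = 445.
Code 445 maps back to 0 + 445×0.004 V = 1.78 V.
Error = 1.7808 − 1.78 = 0.0008 V = 0.800 mV.

0.800 mV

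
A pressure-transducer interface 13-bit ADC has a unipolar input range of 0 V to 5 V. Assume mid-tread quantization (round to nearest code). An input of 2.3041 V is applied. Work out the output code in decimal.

With 8192 levels over 5 V, one step is 0.610 mV.
(V_in − V_low)/LSB = (2.3041 − 0) / 0.000610352 = 3775.037.
round(3775.037) = 3775.

code 3775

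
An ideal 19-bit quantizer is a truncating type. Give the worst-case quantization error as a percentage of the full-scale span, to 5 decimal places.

Truncating → worst-case error = 1 LSB = V_FS/2^19, so 100/524288 = 0.000190735 % of full scale.

0.00019 %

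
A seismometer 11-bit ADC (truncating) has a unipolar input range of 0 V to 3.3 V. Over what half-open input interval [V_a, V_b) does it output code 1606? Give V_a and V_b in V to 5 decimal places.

[2.58779 V, 2.58940 V)

LSB = 3.3/2^11 = 1.611 mV.
V_a = V_low + 1606·LSB = 2.58779 V; V_b = V_low + 1607·LSB = 2.5894 V.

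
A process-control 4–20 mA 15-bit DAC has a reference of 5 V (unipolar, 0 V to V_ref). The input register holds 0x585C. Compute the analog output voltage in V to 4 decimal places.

LSB = 5 V / 2^15 = 152.59 µV.
Code 0x585C = 22620 decimal.
V_out = 0 + 22620 × 0.000152588 V = 3.45154 V.

3.4515 V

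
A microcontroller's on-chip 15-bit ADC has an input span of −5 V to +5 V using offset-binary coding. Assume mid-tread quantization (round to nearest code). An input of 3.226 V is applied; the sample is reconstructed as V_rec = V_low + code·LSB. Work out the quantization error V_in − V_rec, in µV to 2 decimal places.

-13.18 µV

Step size: 10 V ÷ 2^15 = 305.18 µV.
(V_in − V_low)/LSB = (3.226 − (−5))/0.000305176 = 26954.9568 → code 26955 (round).
Code 26955 maps back to (−5) + 26955×0.000305176 V = 3.2260132 V.
Error = 3.226 − 3.2260132 = -1.31836e-05 V = -13.18 µV.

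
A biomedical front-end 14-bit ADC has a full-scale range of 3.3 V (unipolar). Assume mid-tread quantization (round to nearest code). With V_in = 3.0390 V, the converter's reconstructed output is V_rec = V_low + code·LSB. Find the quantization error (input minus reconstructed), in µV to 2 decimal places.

Step size: 3.3 V ÷ 2^14 = 201.42 µV.
(3.0390 − 0)/0.000201416 = 15088.1745; round gives code 15088.
V_rec = 0 + 15088·0.000201416 = 3.0389648 V.
Error = 3.0390 − 3.0389648 = 3.51562e-05 V = 35.16 µV.

35.16 µV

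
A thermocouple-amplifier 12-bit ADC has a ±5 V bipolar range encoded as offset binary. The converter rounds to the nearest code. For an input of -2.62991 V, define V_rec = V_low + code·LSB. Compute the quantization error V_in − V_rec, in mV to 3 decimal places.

Step size: 10 V ÷ 2^12 = 2.441 mV.
(-2.62991 − (−5))/0.00244141 = 970.7889; round gives code 971.
Code 971 maps back to (−5) + 971×0.00244141 V = -2.6293945 V.
Difference: -0.000515469 V → -0.515 mV.

-0.515 mV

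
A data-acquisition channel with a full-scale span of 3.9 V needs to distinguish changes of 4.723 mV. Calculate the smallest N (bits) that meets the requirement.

Number of steps required ≥ 3.9 V / 4.723 mV = 825.75.
Need 2^N ≥ 825.75; 2^9 = 512, 2^10 = 1024.
Minimum N = 10.

10 bits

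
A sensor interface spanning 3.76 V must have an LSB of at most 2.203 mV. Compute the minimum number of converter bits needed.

11 bits

Number of steps required ≥ 3.76 V / 2.203 mV = 1706.76.
Need 2^N ≥ 1706.76; 2^10 = 1024, 2^11 = 2048.
Minimum N = 11.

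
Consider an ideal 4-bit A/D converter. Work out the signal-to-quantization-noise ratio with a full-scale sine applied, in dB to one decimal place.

SNR ≈ 6.02·N + 1.76 dB = 6.02·4 + 1.76 = 25.84 dB.

25.8 dB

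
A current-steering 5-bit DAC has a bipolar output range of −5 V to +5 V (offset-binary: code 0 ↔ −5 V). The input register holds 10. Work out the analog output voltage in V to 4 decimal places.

-1.8750 V

LSB = 10 V / 2^5 = 312.500 mV.
V_out = (−5) + 10 × 0.3125 V = -1.875 V.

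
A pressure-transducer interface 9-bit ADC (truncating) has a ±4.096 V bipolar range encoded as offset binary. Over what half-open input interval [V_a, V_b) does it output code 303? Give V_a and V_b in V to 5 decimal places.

[0.75200 V, 0.76800 V)

LSB = 8.192/2^9 = 16.000 mV.
V_a = V_low + 303·LSB = 0.752 V; V_b = V_low + 304·LSB = 0.768 V.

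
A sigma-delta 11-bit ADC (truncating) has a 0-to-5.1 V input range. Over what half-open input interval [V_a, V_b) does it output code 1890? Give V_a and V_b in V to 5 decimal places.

[4.70654 V, 4.70903 V)

LSB = 5.1/2^11 = 2.490 mV.
V_a = V_low + 1890·LSB = 4.70654 V; V_b = V_low + 1891·LSB = 4.70903 V.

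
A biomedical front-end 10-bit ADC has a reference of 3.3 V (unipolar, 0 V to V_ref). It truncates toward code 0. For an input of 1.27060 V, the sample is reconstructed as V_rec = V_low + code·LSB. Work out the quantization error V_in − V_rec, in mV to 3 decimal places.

0.873 mV

Step size: 3.3 V ÷ 2^10 = 3.223 mV.
Scaled input = 394.2710 LSBs, so code = 394.
Code 394 maps back to 0 + 394×0.00322266 V = 1.2697266 V.
V_in − V_rec = 0.000873437 V = 0.873 mV.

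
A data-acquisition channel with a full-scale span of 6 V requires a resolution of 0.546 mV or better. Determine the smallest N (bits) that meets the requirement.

Number of steps required ≥ 6 V / 0.546 mV = 10989.01.
Need 2^N ≥ 10989.01; 2^13 = 8192, 2^14 = 16384.
Minimum N = 14.

14 bits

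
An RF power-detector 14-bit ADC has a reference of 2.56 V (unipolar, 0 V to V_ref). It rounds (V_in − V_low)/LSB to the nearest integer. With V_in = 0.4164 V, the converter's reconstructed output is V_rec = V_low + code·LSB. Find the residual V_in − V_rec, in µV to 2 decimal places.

-6.25 µV

Step size: 2.56 V ÷ 2^14 = 156.25 µV.
(V_in − V_low)/LSB = (0.4164 − 0)/0.00015625 = 2664.9600 → code 2665 (round).
Code 2665 maps back to 0 + 2665×0.00015625 V = 0.41640625 V.
Error = 0.4164 − 0.41640625 = -6.25e-06 V = -6.25 µV.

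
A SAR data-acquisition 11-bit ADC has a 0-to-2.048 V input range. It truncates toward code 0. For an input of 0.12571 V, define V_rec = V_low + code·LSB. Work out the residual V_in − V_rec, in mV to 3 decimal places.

0.710 mV

Step size: 2.048 V ÷ 2^11 = 1.000 mV.
Scaled input = 125.7100 LSBs, so code = 125.
Code 125 maps back to 0 + 125×0.001 V = 0.125 V.
V_in − V_rec = 0.00071 V = 0.710 mV.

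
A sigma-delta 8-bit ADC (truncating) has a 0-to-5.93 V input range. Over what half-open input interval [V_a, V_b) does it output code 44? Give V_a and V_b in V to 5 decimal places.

LSB = 5.93/2^8 = 23.164 mV.
V_a = V_low + 44·LSB = 1.01922 V; V_b = V_low + 45·LSB = 1.04238 V.

[1.01922 V, 1.04238 V)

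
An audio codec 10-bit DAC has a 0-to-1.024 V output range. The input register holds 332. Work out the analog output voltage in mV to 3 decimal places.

LSB = 1.024 V / 2^10 = 1.000 mV.
V_out = 0 + 332 × 0.001 V = 0.332 V.
= 332.000 mV.

332.000 mV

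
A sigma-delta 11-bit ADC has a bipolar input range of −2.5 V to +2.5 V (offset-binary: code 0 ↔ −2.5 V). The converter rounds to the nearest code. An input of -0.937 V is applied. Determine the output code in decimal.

Full-scale span = 5 V; LSB = 5/2^11 = 2.441 mV.
(V_in − V_low)/LSB = (-0.937 − (−2.5)) / 0.00244141 = 640.205.
round(640.205) = 640.

code 640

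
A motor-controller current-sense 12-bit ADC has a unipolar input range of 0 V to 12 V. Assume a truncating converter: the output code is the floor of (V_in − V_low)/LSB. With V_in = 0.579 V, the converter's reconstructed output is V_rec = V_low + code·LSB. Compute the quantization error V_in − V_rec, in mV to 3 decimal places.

1.852 mV

LSB = 12/2^12 = 2.930 mV.
Scaled input = 197.6320 LSBs, so code = 197.
V_rec = 0 + 197·0.00292969 = 0.57714844 V.
Difference: 0.00185156 V → 1.852 mV.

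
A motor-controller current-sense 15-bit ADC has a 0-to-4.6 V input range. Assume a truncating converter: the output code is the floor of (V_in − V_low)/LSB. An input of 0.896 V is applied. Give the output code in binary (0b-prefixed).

Full-scale span = 4.6 V; LSB = 4.6/2^15 = 140.38 µV.
Input sits at 6382.637 steps above V_low.
Floor → code 6382.
In binary (0b-prefixed): 0b1100011101110.

code 0b1100011101110 (decimal 6382)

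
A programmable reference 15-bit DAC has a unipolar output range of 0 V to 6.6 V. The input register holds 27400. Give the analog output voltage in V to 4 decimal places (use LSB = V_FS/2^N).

5.5188 V

LSB = 6.6 V / 2^15 = 201.42 µV.
V_out = 0 + 27400 × 0.000201416 V = 5.5188 V.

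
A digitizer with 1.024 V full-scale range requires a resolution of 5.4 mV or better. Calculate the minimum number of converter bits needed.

8 bits

Number of steps required ≥ 1.024 V / 5.4 mV = 189.63.
Need 2^N ≥ 189.63; 2^7 = 128, 2^8 = 256.
Minimum N = 8.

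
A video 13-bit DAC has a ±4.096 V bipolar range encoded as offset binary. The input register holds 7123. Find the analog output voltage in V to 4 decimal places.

3.0270 V

LSB = 8.192 V / 2^13 = 1.000 mV.
V_out = (−4.096) + 7123 × 0.001 V = 3.027 V.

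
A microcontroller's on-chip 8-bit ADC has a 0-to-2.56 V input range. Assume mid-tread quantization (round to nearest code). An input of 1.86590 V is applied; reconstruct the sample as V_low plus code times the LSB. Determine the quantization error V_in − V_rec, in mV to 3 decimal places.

One LSB is 2.56 V / 256 = 10.000 mV.
Scaled input = 186.5900 LSBs, so code = 187.
Code 187 maps back to 0 + 187×0.01 V = 1.87 V.
Difference: -0.0041 V → -4.100 mV.

-4.100 mV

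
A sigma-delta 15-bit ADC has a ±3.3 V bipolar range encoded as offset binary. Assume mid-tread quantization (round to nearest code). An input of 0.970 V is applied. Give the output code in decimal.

Full-scale span = 6.6 V; LSB = 6.6/2^15 = 201.42 µV.
(0.970 − (−3.3)) / 0.000201416 = 21199.903 LSBs.
Round → code 21200.

code 21200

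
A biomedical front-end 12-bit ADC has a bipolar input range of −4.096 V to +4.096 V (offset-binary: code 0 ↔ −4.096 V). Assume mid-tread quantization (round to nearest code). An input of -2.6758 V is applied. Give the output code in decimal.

code 710

With 4096 levels over 8.192 V, one step is 2.000 mV.
Input sits at 710.100 steps above V_low.
So the output code is 710.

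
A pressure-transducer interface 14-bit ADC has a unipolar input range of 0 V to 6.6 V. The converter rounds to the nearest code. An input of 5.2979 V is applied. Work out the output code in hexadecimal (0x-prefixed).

With 16384 levels over 6.6 V, one step is 402.83 µV.
(5.2979 − 0) / 0.000402832 = 13151.635 LSBs.
Round → code 13152.
In hexadecimal (0x-prefixed): 0x3360.

code 0x3360 (decimal 13152)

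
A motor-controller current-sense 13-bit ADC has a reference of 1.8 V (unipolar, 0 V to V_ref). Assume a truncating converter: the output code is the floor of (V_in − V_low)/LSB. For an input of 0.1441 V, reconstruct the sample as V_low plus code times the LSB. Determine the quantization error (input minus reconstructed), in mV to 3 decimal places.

0.179 mV

One LSB is 1.8 V / 8192 = 219.73 µV.
(V_in − V_low)/LSB = (0.1441 − 0)/0.000219727 = 655.8151 → code 655 (floor).
Code 655 maps back to 0 + 655×0.000219727 V = 0.1439209 V.
Difference: 0.000179102 V → 0.179 mV.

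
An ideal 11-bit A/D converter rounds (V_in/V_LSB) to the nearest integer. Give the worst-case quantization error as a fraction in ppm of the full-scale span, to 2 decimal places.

Rounding → worst-case error = ½ LSB = V_FS/2^12, so 1e+06/4096 = 244.141 ppm of full scale.

244.14 ppm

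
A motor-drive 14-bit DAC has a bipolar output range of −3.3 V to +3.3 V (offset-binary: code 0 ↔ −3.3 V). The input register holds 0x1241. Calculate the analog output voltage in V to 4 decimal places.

-1.4176 V

LSB = 6.6 V / 2^14 = 402.83 µV.
Code 0x1241 = 4673 decimal.
V_out = (−3.3) + 4673 × 0.000402832 V = -1.41757 V.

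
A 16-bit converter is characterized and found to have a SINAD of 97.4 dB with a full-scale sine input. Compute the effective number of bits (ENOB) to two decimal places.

15.89 bits

ENOB = (SINAD − 1.76) / 6.02 = (97.4 − 1.76)/6.02 = 15.887.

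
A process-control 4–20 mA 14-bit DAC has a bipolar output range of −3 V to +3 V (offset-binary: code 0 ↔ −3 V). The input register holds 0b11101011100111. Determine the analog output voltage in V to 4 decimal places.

2.5221 V

LSB = 6 V / 2^14 = 366.21 µV.
Code 0b11101011100111 = 15079 decimal.
V_out = (−3) + 15079 × 0.000366211 V = 2.52209 V.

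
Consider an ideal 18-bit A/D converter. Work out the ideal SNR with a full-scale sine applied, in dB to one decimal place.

SNR ≈ 6.02·N + 1.76 dB = 6.02·18 + 1.76 = 110.12 dB.

110.1 dB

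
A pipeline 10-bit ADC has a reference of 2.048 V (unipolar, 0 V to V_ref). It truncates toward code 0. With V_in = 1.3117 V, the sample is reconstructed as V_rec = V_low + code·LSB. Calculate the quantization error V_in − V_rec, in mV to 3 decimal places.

1.700 mV

One LSB is 2.048 V / 1024 = 2.000 mV.
Scaled input = 655.8500 LSBs, so code = 655.
V_rec = 0 + 655·0.002 = 1.31 V.
Error = 1.3117 − 1.31 = 0.0017 V = 1.700 mV.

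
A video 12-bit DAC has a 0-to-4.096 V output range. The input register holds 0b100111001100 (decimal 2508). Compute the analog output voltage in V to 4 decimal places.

LSB = 4.096 V / 2^12 = 1.000 mV.
Code 0b100111001100 = 2508 decimal.
V_out = 0 + 2508 × 0.001 V = 2.508 V.

2.5080 V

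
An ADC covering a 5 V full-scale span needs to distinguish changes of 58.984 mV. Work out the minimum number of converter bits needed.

Number of steps required ≥ 5 V / 58.984 mV = 84.77.
Need 2^N ≥ 84.77; 2^6 = 64, 2^7 = 128.
Minimum N = 7.

7 bits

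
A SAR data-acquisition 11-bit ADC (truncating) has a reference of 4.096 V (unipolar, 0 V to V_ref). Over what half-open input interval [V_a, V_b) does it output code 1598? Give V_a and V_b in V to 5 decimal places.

[3.19600 V, 3.19800 V)

LSB = 4.096/2^11 = 2.000 mV.
V_a = V_low + 1598·LSB = 3.196 V; V_b = V_low + 1599·LSB = 3.198 V.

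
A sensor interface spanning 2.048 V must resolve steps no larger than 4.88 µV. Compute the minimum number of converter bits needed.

19 bits

Number of steps required ≥ 2.048 V / 4.88 µV = 419672.13.
Need 2^N ≥ 419672.13; 2^18 = 262144, 2^19 = 524288.
Minimum N = 19.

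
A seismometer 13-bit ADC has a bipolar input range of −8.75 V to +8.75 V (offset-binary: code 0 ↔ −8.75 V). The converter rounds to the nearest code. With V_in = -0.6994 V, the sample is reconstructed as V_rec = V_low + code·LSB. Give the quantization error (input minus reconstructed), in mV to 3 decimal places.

-0.853 mV

Step size: 17.5 V ÷ 2^13 = 2.136 mV.
(-0.6994 − (−8.75))/0.00213623 = 3768.6009; round gives code 3769.
Code 3769 maps back to (−8.75) + 3769×0.00213623 V = -0.69854736 V.
Error = -0.6994 − (−0.69854736) = -0.000852637 V = -0.853 mV.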